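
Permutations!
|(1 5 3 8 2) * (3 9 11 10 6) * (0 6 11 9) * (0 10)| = |(0 6 3 8 2 1 5 10 11)| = 9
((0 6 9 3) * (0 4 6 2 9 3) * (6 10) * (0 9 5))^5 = (0 5 2)(3 4 10 6)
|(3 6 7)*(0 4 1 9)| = 12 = |(0 4 1 9)(3 6 7)|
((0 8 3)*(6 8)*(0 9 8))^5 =(0 6)(3 8 9)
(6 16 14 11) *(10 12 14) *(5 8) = (5 8)(6 16 10 12 14 11) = [0, 1, 2, 3, 4, 8, 16, 7, 5, 9, 12, 6, 14, 13, 11, 15, 10]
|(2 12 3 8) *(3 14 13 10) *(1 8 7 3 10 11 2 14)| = 14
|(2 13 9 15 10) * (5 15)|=6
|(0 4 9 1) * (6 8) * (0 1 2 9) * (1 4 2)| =|(0 2 9 1 4)(6 8)| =10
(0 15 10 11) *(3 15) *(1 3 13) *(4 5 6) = (0 13 1 3 15 10 11)(4 5 6) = [13, 3, 2, 15, 5, 6, 4, 7, 8, 9, 11, 0, 12, 1, 14, 10]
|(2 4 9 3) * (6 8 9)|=6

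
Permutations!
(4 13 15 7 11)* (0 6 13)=[6, 1, 2, 3, 0, 5, 13, 11, 8, 9, 10, 4, 12, 15, 14, 7]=(0 6 13 15 7 11 4)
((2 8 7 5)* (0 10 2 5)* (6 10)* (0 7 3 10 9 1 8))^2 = (0 9 8 10)(1 3 2 6)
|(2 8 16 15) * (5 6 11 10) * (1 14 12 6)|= 28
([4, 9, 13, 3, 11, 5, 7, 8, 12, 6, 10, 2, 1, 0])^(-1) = (0 13 2 11 4)(1 12 8 7 6 9)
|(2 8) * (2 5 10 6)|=5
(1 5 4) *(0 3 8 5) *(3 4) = [4, 0, 2, 8, 1, 3, 6, 7, 5] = (0 4 1)(3 8 5)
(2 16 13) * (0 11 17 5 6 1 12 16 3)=(0 11 17 5 6 1 12 16 13 2 3)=[11, 12, 3, 0, 4, 6, 1, 7, 8, 9, 10, 17, 16, 2, 14, 15, 13, 5]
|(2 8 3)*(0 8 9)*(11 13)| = 10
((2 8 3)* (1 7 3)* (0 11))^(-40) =((0 11)(1 7 3 2 8))^(-40) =(11)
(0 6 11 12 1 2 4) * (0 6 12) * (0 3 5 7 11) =(0 12 1 2 4 6)(3 5 7 11) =[12, 2, 4, 5, 6, 7, 0, 11, 8, 9, 10, 3, 1]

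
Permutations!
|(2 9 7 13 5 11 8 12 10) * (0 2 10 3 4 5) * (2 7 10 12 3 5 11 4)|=|(0 7 13)(2 9 10 12 5 4 11 8 3)|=9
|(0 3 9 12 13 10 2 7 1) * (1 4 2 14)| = 24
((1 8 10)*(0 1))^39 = ((0 1 8 10))^39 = (0 10 8 1)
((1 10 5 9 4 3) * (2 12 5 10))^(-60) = ((1 2 12 5 9 4 3))^(-60) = (1 5 3 12 4 2 9)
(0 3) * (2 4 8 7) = [3, 1, 4, 0, 8, 5, 6, 2, 7] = (0 3)(2 4 8 7)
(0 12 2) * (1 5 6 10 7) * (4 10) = [12, 5, 0, 3, 10, 6, 4, 1, 8, 9, 7, 11, 2] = (0 12 2)(1 5 6 4 10 7)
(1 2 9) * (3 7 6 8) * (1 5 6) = [0, 2, 9, 7, 4, 6, 8, 1, 3, 5] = (1 2 9 5 6 8 3 7)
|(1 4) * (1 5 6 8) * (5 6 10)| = |(1 4 6 8)(5 10)| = 4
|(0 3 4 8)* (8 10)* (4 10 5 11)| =|(0 3 10 8)(4 5 11)| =12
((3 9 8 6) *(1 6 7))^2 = ((1 6 3 9 8 7))^2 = (1 3 8)(6 9 7)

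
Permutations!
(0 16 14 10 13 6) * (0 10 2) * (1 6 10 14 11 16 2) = [2, 6, 0, 3, 4, 5, 14, 7, 8, 9, 13, 16, 12, 10, 1, 15, 11] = (0 2)(1 6 14)(10 13)(11 16)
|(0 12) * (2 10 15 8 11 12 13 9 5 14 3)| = 12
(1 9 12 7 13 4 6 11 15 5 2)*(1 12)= (1 9)(2 12 7 13 4 6 11 15 5)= [0, 9, 12, 3, 6, 2, 11, 13, 8, 1, 10, 15, 7, 4, 14, 5]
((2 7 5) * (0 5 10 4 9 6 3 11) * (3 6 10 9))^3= (0 7 4)(2 10 11)(3 5 9)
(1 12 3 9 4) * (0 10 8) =(0 10 8)(1 12 3 9 4) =[10, 12, 2, 9, 1, 5, 6, 7, 0, 4, 8, 11, 3]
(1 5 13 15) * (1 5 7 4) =(1 7 4)(5 13 15) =[0, 7, 2, 3, 1, 13, 6, 4, 8, 9, 10, 11, 12, 15, 14, 5]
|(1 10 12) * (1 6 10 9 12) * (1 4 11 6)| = 12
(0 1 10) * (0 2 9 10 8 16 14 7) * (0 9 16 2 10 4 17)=(0 1 8 2 16 14 7 9 4 17)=[1, 8, 16, 3, 17, 5, 6, 9, 2, 4, 10, 11, 12, 13, 7, 15, 14, 0]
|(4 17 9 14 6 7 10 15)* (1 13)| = 8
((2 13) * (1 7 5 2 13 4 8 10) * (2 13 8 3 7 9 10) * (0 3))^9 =(0 3 7 5 13 8 2 4)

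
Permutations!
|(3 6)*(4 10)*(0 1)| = |(0 1)(3 6)(4 10)| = 2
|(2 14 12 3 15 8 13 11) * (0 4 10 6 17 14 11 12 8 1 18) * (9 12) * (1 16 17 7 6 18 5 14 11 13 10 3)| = 34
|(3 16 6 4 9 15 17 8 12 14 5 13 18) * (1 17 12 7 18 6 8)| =40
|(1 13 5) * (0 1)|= |(0 1 13 5)|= 4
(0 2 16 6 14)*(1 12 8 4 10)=(0 2 16 6 14)(1 12 8 4 10)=[2, 12, 16, 3, 10, 5, 14, 7, 4, 9, 1, 11, 8, 13, 0, 15, 6]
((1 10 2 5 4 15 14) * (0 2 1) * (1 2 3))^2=(0 1 2 4 14 3 10 5 15)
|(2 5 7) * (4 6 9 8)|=12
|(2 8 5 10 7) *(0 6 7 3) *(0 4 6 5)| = 9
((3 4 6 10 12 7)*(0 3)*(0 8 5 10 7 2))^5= (0 8)(2 7)(3 5)(4 10)(6 12)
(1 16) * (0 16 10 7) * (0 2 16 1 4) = (0 1 10 7 2 16 4) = [1, 10, 16, 3, 0, 5, 6, 2, 8, 9, 7, 11, 12, 13, 14, 15, 4]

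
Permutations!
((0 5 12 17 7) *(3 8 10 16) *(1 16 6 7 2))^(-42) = (0 16)(1 7)(2 6)(3 5)(8 12)(10 17)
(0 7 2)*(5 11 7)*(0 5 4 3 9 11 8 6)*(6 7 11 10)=[4, 1, 5, 9, 3, 8, 0, 2, 7, 10, 6, 11]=(11)(0 4 3 9 10 6)(2 5 8 7)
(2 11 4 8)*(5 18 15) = (2 11 4 8)(5 18 15) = [0, 1, 11, 3, 8, 18, 6, 7, 2, 9, 10, 4, 12, 13, 14, 5, 16, 17, 15]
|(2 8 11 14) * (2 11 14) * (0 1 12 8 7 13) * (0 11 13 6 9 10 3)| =|(0 1 12 8 14 13 11 2 7 6 9 10 3)| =13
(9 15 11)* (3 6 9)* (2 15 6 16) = [0, 1, 15, 16, 4, 5, 9, 7, 8, 6, 10, 3, 12, 13, 14, 11, 2] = (2 15 11 3 16)(6 9)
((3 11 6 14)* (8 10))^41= (3 11 6 14)(8 10)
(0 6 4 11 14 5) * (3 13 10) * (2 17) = [6, 1, 17, 13, 11, 0, 4, 7, 8, 9, 3, 14, 12, 10, 5, 15, 16, 2] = (0 6 4 11 14 5)(2 17)(3 13 10)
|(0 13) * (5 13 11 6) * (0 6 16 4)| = |(0 11 16 4)(5 13 6)| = 12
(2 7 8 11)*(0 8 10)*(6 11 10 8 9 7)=(0 9 7 8 10)(2 6 11)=[9, 1, 6, 3, 4, 5, 11, 8, 10, 7, 0, 2]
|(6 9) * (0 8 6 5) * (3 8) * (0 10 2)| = |(0 3 8 6 9 5 10 2)| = 8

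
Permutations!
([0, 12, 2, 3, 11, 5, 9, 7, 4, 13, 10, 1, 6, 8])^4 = [0, 13, 2, 3, 6, 5, 4, 7, 12, 11, 10, 9, 8, 1]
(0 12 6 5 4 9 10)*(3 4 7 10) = [12, 1, 2, 4, 9, 7, 5, 10, 8, 3, 0, 11, 6] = (0 12 6 5 7 10)(3 4 9)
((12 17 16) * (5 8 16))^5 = ((5 8 16 12 17))^5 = (17)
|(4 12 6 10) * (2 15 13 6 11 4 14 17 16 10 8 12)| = 8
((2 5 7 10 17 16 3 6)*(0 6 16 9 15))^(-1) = (0 15 9 17 10 7 5 2 6)(3 16)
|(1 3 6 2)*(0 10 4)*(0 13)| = 4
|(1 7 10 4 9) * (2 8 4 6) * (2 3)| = 9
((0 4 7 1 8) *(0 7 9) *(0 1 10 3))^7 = (0 3 10 7 8 1 9 4)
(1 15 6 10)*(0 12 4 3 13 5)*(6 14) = [12, 15, 2, 13, 3, 0, 10, 7, 8, 9, 1, 11, 4, 5, 6, 14] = (0 12 4 3 13 5)(1 15 14 6 10)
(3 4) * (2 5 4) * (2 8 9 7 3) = (2 5 4)(3 8 9 7) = [0, 1, 5, 8, 2, 4, 6, 3, 9, 7]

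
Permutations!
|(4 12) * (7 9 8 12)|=5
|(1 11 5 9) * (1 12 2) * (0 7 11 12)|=15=|(0 7 11 5 9)(1 12 2)|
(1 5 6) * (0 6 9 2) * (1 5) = (0 6 5 9 2) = [6, 1, 0, 3, 4, 9, 5, 7, 8, 2]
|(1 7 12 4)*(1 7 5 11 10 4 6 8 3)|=|(1 5 11 10 4 7 12 6 8 3)|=10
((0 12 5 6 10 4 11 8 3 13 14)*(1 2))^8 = ((0 12 5 6 10 4 11 8 3 13 14)(1 2))^8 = (0 3 4 5 14 8 10 12 13 11 6)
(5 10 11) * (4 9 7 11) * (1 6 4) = (1 6 4 9 7 11 5 10) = [0, 6, 2, 3, 9, 10, 4, 11, 8, 7, 1, 5]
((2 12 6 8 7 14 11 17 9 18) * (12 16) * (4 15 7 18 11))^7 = (2 16 12 6 8 18)(4 14 7 15)(9 11 17)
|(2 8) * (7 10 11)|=|(2 8)(7 10 11)|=6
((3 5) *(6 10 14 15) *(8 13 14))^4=((3 5)(6 10 8 13 14 15))^4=(6 14 8)(10 15 13)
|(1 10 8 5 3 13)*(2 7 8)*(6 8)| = 9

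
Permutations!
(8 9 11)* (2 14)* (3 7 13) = (2 14)(3 7 13)(8 9 11) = [0, 1, 14, 7, 4, 5, 6, 13, 9, 11, 10, 8, 12, 3, 2]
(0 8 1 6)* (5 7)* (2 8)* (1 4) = (0 2 8 4 1 6)(5 7) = [2, 6, 8, 3, 1, 7, 0, 5, 4]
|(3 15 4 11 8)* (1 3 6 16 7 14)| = |(1 3 15 4 11 8 6 16 7 14)| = 10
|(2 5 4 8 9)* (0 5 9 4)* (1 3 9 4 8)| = 10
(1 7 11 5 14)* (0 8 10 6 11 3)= (0 8 10 6 11 5 14 1 7 3)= [8, 7, 2, 0, 4, 14, 11, 3, 10, 9, 6, 5, 12, 13, 1]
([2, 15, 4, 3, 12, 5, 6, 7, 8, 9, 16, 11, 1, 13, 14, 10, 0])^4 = [1, 0, 15, 3, 10, 5, 6, 7, 8, 9, 4, 11, 16, 13, 14, 2, 12]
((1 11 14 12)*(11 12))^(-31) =(1 12)(11 14)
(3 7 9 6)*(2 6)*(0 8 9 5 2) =(0 8 9)(2 6 3 7 5) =[8, 1, 6, 7, 4, 2, 3, 5, 9, 0]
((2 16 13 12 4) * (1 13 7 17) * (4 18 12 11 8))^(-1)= (1 17 7 16 2 4 8 11 13)(12 18)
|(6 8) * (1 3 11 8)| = |(1 3 11 8 6)| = 5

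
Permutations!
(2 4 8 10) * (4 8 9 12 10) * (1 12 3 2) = (1 12 10)(2 8 4 9 3) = [0, 12, 8, 2, 9, 5, 6, 7, 4, 3, 1, 11, 10]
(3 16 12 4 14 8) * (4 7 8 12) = (3 16 4 14 12 7 8) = [0, 1, 2, 16, 14, 5, 6, 8, 3, 9, 10, 11, 7, 13, 12, 15, 4]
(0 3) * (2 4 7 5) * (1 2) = (0 3)(1 2 4 7 5) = [3, 2, 4, 0, 7, 1, 6, 5]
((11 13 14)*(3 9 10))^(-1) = (3 10 9)(11 14 13)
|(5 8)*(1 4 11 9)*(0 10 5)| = |(0 10 5 8)(1 4 11 9)| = 4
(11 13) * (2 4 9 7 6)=(2 4 9 7 6)(11 13)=[0, 1, 4, 3, 9, 5, 2, 6, 8, 7, 10, 13, 12, 11]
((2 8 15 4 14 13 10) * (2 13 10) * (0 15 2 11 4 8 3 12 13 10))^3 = ((0 15 8 2 3 12 13 11 4 14))^3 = (0 2 13 14 8 12 4 15 3 11)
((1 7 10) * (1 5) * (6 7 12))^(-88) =(1 6 10)(5 12 7)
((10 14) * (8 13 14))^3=(8 10 14 13)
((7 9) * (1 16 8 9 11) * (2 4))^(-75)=(1 9)(2 4)(7 16)(8 11)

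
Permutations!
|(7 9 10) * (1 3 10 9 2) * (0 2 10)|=4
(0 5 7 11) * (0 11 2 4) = (11)(0 5 7 2 4) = [5, 1, 4, 3, 0, 7, 6, 2, 8, 9, 10, 11]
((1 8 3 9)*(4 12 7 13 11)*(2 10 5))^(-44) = ((1 8 3 9)(2 10 5)(4 12 7 13 11))^(-44) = (2 10 5)(4 12 7 13 11)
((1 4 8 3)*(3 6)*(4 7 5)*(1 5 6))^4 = (1 5 7 4 6 8 3)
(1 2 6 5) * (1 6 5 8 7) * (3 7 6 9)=(1 2 5 9 3 7)(6 8)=[0, 2, 5, 7, 4, 9, 8, 1, 6, 3]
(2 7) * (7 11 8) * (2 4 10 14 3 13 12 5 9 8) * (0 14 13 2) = (0 14 3 2 11)(4 10 13 12 5 9 8 7) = [14, 1, 11, 2, 10, 9, 6, 4, 7, 8, 13, 0, 5, 12, 3]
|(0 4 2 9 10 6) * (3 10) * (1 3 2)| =6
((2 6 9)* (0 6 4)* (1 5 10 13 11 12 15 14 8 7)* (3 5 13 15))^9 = (0 4 2 9 6)(1 8 15 5 12 13 7 14 10 3 11)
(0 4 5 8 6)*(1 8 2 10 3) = (0 4 5 2 10 3 1 8 6) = [4, 8, 10, 1, 5, 2, 0, 7, 6, 9, 3]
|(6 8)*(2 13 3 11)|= |(2 13 3 11)(6 8)|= 4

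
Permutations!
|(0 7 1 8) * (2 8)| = 5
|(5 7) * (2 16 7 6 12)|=6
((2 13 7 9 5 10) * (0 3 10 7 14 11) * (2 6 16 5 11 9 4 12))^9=(0 2 16 11 12 6 9 4 10 14 7 3 13 5)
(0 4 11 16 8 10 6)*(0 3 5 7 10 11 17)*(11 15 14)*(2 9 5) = [4, 1, 9, 2, 17, 7, 3, 10, 15, 5, 6, 16, 12, 13, 11, 14, 8, 0] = (0 4 17)(2 9 5 7 10 6 3)(8 15 14 11 16)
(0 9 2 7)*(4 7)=(0 9 2 4 7)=[9, 1, 4, 3, 7, 5, 6, 0, 8, 2]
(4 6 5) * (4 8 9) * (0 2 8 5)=(0 2 8 9 4 6)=[2, 1, 8, 3, 6, 5, 0, 7, 9, 4]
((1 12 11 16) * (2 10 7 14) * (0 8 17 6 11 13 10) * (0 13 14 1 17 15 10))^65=(0 1)(2 10)(6 11 16 17)(7 13)(8 12)(14 15)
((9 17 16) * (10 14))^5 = (9 16 17)(10 14)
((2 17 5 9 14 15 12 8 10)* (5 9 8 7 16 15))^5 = (2 8 14 17 10 5 9)(7 16 15 12)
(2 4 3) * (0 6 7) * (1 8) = [6, 8, 4, 2, 3, 5, 7, 0, 1] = (0 6 7)(1 8)(2 4 3)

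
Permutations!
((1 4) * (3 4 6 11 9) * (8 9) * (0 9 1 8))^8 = (11)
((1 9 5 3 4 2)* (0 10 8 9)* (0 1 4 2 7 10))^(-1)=((2 4 7 10 8 9 5 3))^(-1)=(2 3 5 9 8 10 7 4)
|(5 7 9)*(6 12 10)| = 3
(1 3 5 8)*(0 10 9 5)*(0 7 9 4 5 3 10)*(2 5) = [0, 10, 5, 7, 2, 8, 6, 9, 1, 3, 4] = (1 10 4 2 5 8)(3 7 9)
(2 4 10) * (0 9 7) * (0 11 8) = [9, 1, 4, 3, 10, 5, 6, 11, 0, 7, 2, 8] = (0 9 7 11 8)(2 4 10)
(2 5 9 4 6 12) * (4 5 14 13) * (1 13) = [0, 13, 14, 3, 6, 9, 12, 7, 8, 5, 10, 11, 2, 4, 1] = (1 13 4 6 12 2 14)(5 9)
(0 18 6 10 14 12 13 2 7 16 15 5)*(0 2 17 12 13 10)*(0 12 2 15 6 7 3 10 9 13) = (0 18 7 16 6 12 9 13 17 2 3 10 14)(5 15) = [18, 1, 3, 10, 4, 15, 12, 16, 8, 13, 14, 11, 9, 17, 0, 5, 6, 2, 7]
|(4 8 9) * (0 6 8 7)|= |(0 6 8 9 4 7)|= 6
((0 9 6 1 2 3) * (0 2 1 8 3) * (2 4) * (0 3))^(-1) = (0 8 6 9)(2 4 3)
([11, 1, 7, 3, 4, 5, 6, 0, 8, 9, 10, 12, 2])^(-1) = [7, 1, 12, 3, 4, 5, 6, 2, 8, 9, 10, 0, 11]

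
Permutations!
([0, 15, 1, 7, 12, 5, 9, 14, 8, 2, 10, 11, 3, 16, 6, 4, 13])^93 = (1 12 14 2 4 7 9 15 3 6)(13 16)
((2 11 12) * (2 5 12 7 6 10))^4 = ((2 11 7 6 10)(5 12))^4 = (12)(2 10 6 7 11)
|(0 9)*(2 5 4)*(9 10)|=3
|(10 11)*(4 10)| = 3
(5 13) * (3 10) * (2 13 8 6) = (2 13 5 8 6)(3 10) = [0, 1, 13, 10, 4, 8, 2, 7, 6, 9, 3, 11, 12, 5]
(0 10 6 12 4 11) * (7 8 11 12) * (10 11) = (0 11)(4 12)(6 7 8 10) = [11, 1, 2, 3, 12, 5, 7, 8, 10, 9, 6, 0, 4]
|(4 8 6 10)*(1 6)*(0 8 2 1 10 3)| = |(0 8 10 4 2 1 6 3)| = 8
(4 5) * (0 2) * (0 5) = [2, 1, 5, 3, 0, 4] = (0 2 5 4)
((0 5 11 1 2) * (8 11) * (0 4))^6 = ((0 5 8 11 1 2 4))^6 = (0 4 2 1 11 8 5)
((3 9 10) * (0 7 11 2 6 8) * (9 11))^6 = (0 2 10)(3 7 6)(8 11 9)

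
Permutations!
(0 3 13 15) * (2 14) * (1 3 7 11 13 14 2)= (0 7 11 13 15)(1 3 14)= [7, 3, 2, 14, 4, 5, 6, 11, 8, 9, 10, 13, 12, 15, 1, 0]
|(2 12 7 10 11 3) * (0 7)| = 7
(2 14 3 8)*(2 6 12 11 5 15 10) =(2 14 3 8 6 12 11 5 15 10) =[0, 1, 14, 8, 4, 15, 12, 7, 6, 9, 2, 5, 11, 13, 3, 10]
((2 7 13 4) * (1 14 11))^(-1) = ((1 14 11)(2 7 13 4))^(-1) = (1 11 14)(2 4 13 7)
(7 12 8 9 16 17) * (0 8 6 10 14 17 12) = (0 8 9 16 12 6 10 14 17 7) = [8, 1, 2, 3, 4, 5, 10, 0, 9, 16, 14, 11, 6, 13, 17, 15, 12, 7]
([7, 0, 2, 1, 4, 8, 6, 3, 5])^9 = [7, 0, 2, 1, 4, 8, 6, 3, 5]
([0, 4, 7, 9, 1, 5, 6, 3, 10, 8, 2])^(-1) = (1 4)(2 10 8 9 3 7)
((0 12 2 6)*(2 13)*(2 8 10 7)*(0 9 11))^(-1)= ((0 12 13 8 10 7 2 6 9 11))^(-1)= (0 11 9 6 2 7 10 8 13 12)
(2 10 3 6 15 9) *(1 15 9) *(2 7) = (1 15)(2 10 3 6 9 7) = [0, 15, 10, 6, 4, 5, 9, 2, 8, 7, 3, 11, 12, 13, 14, 1]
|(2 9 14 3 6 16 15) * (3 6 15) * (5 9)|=8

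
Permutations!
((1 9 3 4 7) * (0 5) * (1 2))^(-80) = (1 7 3)(2 4 9)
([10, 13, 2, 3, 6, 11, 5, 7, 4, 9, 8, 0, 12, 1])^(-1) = [11, 13, 2, 3, 8, 6, 4, 7, 10, 9, 0, 5, 12, 1]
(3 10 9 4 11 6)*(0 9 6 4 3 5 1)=(0 9 3 10 6 5 1)(4 11)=[9, 0, 2, 10, 11, 1, 5, 7, 8, 3, 6, 4]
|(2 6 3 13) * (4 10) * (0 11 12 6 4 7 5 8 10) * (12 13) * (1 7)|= 15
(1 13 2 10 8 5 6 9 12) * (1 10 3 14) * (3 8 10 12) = [0, 13, 8, 14, 4, 6, 9, 7, 5, 3, 10, 11, 12, 2, 1] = (1 13 2 8 5 6 9 3 14)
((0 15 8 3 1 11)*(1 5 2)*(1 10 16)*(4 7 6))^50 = (16)(4 6 7)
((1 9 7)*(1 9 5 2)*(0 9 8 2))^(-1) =(0 5 1 2 8 7 9)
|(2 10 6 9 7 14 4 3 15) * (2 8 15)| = 8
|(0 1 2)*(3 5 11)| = 3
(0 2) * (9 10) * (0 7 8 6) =(0 2 7 8 6)(9 10) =[2, 1, 7, 3, 4, 5, 0, 8, 6, 10, 9]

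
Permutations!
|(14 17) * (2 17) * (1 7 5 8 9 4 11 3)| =24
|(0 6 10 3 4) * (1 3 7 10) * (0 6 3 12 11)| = |(0 3 4 6 1 12 11)(7 10)| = 14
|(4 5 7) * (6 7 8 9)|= |(4 5 8 9 6 7)|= 6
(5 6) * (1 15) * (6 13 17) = (1 15)(5 13 17 6) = [0, 15, 2, 3, 4, 13, 5, 7, 8, 9, 10, 11, 12, 17, 14, 1, 16, 6]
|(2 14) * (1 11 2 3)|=|(1 11 2 14 3)|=5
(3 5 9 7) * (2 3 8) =[0, 1, 3, 5, 4, 9, 6, 8, 2, 7] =(2 3 5 9 7 8)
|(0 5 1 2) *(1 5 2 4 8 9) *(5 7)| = 4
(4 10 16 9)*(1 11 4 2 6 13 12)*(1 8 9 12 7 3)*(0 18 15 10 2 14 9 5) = (0 18 15 10 16 12 8 5)(1 11 4 2 6 13 7 3)(9 14) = [18, 11, 6, 1, 2, 0, 13, 3, 5, 14, 16, 4, 8, 7, 9, 10, 12, 17, 15]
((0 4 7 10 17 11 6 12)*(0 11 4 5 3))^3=(4 17 10 7)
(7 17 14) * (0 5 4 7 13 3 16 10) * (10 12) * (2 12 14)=(0 5 4 7 17 2 12 10)(3 16 14 13)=[5, 1, 12, 16, 7, 4, 6, 17, 8, 9, 0, 11, 10, 3, 13, 15, 14, 2]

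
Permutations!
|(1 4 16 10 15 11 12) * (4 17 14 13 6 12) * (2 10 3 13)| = |(1 17 14 2 10 15 11 4 16 3 13 6 12)| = 13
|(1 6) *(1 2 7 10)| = 5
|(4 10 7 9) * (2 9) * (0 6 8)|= |(0 6 8)(2 9 4 10 7)|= 15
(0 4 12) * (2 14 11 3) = (0 4 12)(2 14 11 3) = [4, 1, 14, 2, 12, 5, 6, 7, 8, 9, 10, 3, 0, 13, 11]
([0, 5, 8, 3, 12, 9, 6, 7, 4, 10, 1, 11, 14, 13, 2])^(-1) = (1 10 9 5)(2 14 12 4 8)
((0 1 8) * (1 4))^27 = ((0 4 1 8))^27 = (0 8 1 4)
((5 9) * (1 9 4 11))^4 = ((1 9 5 4 11))^4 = (1 11 4 5 9)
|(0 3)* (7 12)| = |(0 3)(7 12)| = 2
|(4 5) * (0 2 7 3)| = 4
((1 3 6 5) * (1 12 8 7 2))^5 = ((1 3 6 5 12 8 7 2))^5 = (1 8 6 2 12 3 7 5)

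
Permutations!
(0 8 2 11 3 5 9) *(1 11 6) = [8, 11, 6, 5, 4, 9, 1, 7, 2, 0, 10, 3] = (0 8 2 6 1 11 3 5 9)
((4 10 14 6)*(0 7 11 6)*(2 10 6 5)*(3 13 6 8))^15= ((0 7 11 5 2 10 14)(3 13 6 4 8))^15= (0 7 11 5 2 10 14)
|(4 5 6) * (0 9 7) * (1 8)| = |(0 9 7)(1 8)(4 5 6)| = 6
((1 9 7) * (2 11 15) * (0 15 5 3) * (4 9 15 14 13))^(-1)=(0 3 5 11 2 15 1 7 9 4 13 14)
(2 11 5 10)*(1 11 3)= (1 11 5 10 2 3)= [0, 11, 3, 1, 4, 10, 6, 7, 8, 9, 2, 5]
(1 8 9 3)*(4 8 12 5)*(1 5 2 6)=(1 12 2 6)(3 5 4 8 9)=[0, 12, 6, 5, 8, 4, 1, 7, 9, 3, 10, 11, 2]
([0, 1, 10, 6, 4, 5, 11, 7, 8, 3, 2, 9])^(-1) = [0, 1, 10, 9, 4, 5, 3, 7, 8, 11, 2, 6]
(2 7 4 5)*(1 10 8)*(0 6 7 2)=(0 6 7 4 5)(1 10 8)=[6, 10, 2, 3, 5, 0, 7, 4, 1, 9, 8]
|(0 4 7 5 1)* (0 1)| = 4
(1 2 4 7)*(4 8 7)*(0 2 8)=(0 2)(1 8 7)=[2, 8, 0, 3, 4, 5, 6, 1, 7]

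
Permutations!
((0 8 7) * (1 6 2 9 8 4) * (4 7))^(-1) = ((0 7)(1 6 2 9 8 4))^(-1) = (0 7)(1 4 8 9 2 6)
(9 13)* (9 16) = (9 13 16) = [0, 1, 2, 3, 4, 5, 6, 7, 8, 13, 10, 11, 12, 16, 14, 15, 9]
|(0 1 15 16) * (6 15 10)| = 6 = |(0 1 10 6 15 16)|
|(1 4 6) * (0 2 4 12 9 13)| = |(0 2 4 6 1 12 9 13)| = 8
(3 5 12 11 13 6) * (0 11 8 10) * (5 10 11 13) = (0 13 6 3 10)(5 12 8 11) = [13, 1, 2, 10, 4, 12, 3, 7, 11, 9, 0, 5, 8, 6]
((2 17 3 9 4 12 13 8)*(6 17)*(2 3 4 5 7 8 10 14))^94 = (2 10 12 17)(3 8 7 5 9)(4 6 14 13)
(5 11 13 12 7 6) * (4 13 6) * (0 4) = (0 4 13 12 7)(5 11 6) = [4, 1, 2, 3, 13, 11, 5, 0, 8, 9, 10, 6, 7, 12]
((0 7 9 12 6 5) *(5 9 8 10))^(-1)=(0 5 10 8 7)(6 12 9)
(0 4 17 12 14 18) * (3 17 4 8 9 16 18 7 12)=(0 8 9 16 18)(3 17)(7 12 14)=[8, 1, 2, 17, 4, 5, 6, 12, 9, 16, 10, 11, 14, 13, 7, 15, 18, 3, 0]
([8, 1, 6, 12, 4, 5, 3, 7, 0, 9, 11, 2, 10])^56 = (2 3 10)(6 12 11)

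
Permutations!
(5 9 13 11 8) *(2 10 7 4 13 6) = (2 10 7 4 13 11 8 5 9 6) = [0, 1, 10, 3, 13, 9, 2, 4, 5, 6, 7, 8, 12, 11]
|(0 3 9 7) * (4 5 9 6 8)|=|(0 3 6 8 4 5 9 7)|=8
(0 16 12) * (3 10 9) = [16, 1, 2, 10, 4, 5, 6, 7, 8, 3, 9, 11, 0, 13, 14, 15, 12] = (0 16 12)(3 10 9)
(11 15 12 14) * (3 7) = [0, 1, 2, 7, 4, 5, 6, 3, 8, 9, 10, 15, 14, 13, 11, 12] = (3 7)(11 15 12 14)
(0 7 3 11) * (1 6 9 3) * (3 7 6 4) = (0 6 9 7 1 4 3 11) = [6, 4, 2, 11, 3, 5, 9, 1, 8, 7, 10, 0]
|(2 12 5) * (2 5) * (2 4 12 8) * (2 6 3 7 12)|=|(2 8 6 3 7 12 4)|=7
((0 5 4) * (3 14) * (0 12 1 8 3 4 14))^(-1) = ((0 5 14 4 12 1 8 3))^(-1) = (0 3 8 1 12 4 14 5)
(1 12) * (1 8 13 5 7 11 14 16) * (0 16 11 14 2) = (0 16 1 12 8 13 5 7 14 11 2) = [16, 12, 0, 3, 4, 7, 6, 14, 13, 9, 10, 2, 8, 5, 11, 15, 1]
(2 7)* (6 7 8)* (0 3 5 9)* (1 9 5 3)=(0 1 9)(2 8 6 7)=[1, 9, 8, 3, 4, 5, 7, 2, 6, 0]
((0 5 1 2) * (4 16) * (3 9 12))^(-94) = ((0 5 1 2)(3 9 12)(4 16))^(-94) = (16)(0 1)(2 5)(3 12 9)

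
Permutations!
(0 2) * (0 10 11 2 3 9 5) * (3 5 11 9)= (0 5)(2 10 9 11)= [5, 1, 10, 3, 4, 0, 6, 7, 8, 11, 9, 2]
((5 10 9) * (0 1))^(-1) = (0 1)(5 9 10)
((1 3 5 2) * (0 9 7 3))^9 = (0 7 5 1 9 3 2)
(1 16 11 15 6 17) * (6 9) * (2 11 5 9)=[0, 16, 11, 3, 4, 9, 17, 7, 8, 6, 10, 15, 12, 13, 14, 2, 5, 1]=(1 16 5 9 6 17)(2 11 15)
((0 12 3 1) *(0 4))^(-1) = (0 4 1 3 12)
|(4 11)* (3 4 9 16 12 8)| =|(3 4 11 9 16 12 8)| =7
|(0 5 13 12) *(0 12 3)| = 4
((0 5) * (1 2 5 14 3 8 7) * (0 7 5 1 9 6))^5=(0 7 3 6 5 14 9 8)(1 2)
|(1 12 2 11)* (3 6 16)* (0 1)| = 15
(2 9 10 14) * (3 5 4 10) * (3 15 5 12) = [0, 1, 9, 12, 10, 4, 6, 7, 8, 15, 14, 11, 3, 13, 2, 5] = (2 9 15 5 4 10 14)(3 12)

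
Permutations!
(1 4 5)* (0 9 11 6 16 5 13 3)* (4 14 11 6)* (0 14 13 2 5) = (0 9 6 16)(1 13 3 14 11 4 2 5) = [9, 13, 5, 14, 2, 1, 16, 7, 8, 6, 10, 4, 12, 3, 11, 15, 0]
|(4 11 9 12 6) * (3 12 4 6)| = 6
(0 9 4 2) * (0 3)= (0 9 4 2 3)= [9, 1, 3, 0, 2, 5, 6, 7, 8, 4]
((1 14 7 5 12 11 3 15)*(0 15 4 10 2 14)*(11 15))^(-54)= (0 14)(1 2)(3 5)(4 12)(7 11)(10 15)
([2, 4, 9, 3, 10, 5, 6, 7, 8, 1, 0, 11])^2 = [9, 10, 1, 3, 0, 5, 6, 7, 8, 4, 2, 11]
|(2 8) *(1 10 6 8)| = 5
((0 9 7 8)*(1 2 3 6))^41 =(0 9 7 8)(1 2 3 6) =((0 9 7 8)(1 2 3 6))^41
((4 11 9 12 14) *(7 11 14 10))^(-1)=(4 14)(7 10 12 9 11)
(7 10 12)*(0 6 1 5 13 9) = (0 6 1 5 13 9)(7 10 12) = [6, 5, 2, 3, 4, 13, 1, 10, 8, 0, 12, 11, 7, 9]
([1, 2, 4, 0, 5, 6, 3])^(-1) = (0 3 6 5 4 2 1)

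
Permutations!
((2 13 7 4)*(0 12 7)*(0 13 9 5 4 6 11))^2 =(13)(0 7 11 12 6)(2 5)(4 9)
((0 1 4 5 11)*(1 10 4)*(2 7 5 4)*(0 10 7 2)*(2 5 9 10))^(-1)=(0 10 9 7)(2 11 5)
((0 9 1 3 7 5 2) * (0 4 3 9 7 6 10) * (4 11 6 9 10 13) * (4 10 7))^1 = ((0 4 3 9 1 7 5 2 11 6 13 10))^1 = (0 4 3 9 1 7 5 2 11 6 13 10)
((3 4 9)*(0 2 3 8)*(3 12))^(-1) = ((0 2 12 3 4 9 8))^(-1) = (0 8 9 4 3 12 2)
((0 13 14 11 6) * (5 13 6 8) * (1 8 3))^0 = (14) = ((0 6)(1 8 5 13 14 11 3))^0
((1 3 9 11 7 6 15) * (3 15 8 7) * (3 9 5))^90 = ((1 15)(3 5)(6 8 7)(9 11))^90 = (15)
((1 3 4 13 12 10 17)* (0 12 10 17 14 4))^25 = (17)(4 13 10 14)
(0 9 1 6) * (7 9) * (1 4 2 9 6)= (0 7 6)(2 9 4)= [7, 1, 9, 3, 2, 5, 0, 6, 8, 4]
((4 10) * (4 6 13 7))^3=(4 13 10 7 6)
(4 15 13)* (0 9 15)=[9, 1, 2, 3, 0, 5, 6, 7, 8, 15, 10, 11, 12, 4, 14, 13]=(0 9 15 13 4)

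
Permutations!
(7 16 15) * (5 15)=(5 15 7 16)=[0, 1, 2, 3, 4, 15, 6, 16, 8, 9, 10, 11, 12, 13, 14, 7, 5]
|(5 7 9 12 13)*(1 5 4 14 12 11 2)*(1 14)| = 10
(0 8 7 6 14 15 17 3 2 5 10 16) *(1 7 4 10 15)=(0 8 4 10 16)(1 7 6 14)(2 5 15 17 3)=[8, 7, 5, 2, 10, 15, 14, 6, 4, 9, 16, 11, 12, 13, 1, 17, 0, 3]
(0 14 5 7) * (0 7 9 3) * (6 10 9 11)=(0 14 5 11 6 10 9 3)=[14, 1, 2, 0, 4, 11, 10, 7, 8, 3, 9, 6, 12, 13, 5]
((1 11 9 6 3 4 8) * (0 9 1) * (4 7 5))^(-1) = (0 8 4 5 7 3 6 9)(1 11)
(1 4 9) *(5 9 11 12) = (1 4 11 12 5 9) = [0, 4, 2, 3, 11, 9, 6, 7, 8, 1, 10, 12, 5]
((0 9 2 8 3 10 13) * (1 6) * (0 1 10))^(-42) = ((0 9 2 8 3)(1 6 10 13))^(-42) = (0 8 9 3 2)(1 10)(6 13)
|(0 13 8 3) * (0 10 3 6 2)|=10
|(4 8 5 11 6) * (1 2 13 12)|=20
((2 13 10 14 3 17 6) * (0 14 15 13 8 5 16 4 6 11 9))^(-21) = (0 17)(2 16)(3 9)(4 8)(5 6)(11 14)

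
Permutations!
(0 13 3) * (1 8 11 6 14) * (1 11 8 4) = [13, 4, 2, 0, 1, 5, 14, 7, 8, 9, 10, 6, 12, 3, 11] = (0 13 3)(1 4)(6 14 11)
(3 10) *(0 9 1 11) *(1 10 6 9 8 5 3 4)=(0 8 5 3 6 9 10 4 1 11)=[8, 11, 2, 6, 1, 3, 9, 7, 5, 10, 4, 0]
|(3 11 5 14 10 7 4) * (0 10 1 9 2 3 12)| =35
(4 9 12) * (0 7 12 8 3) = [7, 1, 2, 0, 9, 5, 6, 12, 3, 8, 10, 11, 4] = (0 7 12 4 9 8 3)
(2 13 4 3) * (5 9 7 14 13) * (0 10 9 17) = [10, 1, 5, 2, 3, 17, 6, 14, 8, 7, 9, 11, 12, 4, 13, 15, 16, 0] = (0 10 9 7 14 13 4 3 2 5 17)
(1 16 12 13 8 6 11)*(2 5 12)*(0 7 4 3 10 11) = (0 7 4 3 10 11 1 16 2 5 12 13 8 6) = [7, 16, 5, 10, 3, 12, 0, 4, 6, 9, 11, 1, 13, 8, 14, 15, 2]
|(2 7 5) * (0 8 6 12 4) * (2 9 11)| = |(0 8 6 12 4)(2 7 5 9 11)| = 5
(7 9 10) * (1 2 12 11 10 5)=(1 2 12 11 10 7 9 5)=[0, 2, 12, 3, 4, 1, 6, 9, 8, 5, 7, 10, 11]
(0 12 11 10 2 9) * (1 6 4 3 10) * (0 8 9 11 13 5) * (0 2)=(0 12 13 5 2 11 1 6 4 3 10)(8 9)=[12, 6, 11, 10, 3, 2, 4, 7, 9, 8, 0, 1, 13, 5]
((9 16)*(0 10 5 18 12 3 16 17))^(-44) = ((0 10 5 18 12 3 16 9 17))^(-44) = (0 10 5 18 12 3 16 9 17)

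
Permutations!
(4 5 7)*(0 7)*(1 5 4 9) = (0 7 9 1 5) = [7, 5, 2, 3, 4, 0, 6, 9, 8, 1]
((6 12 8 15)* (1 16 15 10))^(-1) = (1 10 8 12 6 15 16)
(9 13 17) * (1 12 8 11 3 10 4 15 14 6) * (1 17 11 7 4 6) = (1 12 8 7 4 15 14)(3 10 6 17 9 13 11) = [0, 12, 2, 10, 15, 5, 17, 4, 7, 13, 6, 3, 8, 11, 1, 14, 16, 9]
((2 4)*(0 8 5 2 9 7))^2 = ((0 8 5 2 4 9 7))^2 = (0 5 4 7 8 2 9)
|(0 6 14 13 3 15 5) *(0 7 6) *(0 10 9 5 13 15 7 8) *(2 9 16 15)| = 13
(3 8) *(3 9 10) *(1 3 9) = (1 3 8)(9 10) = [0, 3, 2, 8, 4, 5, 6, 7, 1, 10, 9]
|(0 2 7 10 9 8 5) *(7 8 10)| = |(0 2 8 5)(9 10)| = 4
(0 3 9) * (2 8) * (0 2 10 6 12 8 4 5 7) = (0 3 9 2 4 5 7)(6 12 8 10) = [3, 1, 4, 9, 5, 7, 12, 0, 10, 2, 6, 11, 8]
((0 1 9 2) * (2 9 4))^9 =((9)(0 1 4 2))^9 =(9)(0 1 4 2)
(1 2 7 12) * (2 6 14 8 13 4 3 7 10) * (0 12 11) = [12, 6, 10, 7, 3, 5, 14, 11, 13, 9, 2, 0, 1, 4, 8] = (0 12 1 6 14 8 13 4 3 7 11)(2 10)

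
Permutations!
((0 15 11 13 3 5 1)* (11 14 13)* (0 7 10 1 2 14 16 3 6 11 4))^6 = (0 14 15 13 16 6 3 11 5 4 2)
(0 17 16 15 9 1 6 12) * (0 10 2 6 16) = (0 17)(1 16 15 9)(2 6 12 10) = [17, 16, 6, 3, 4, 5, 12, 7, 8, 1, 2, 11, 10, 13, 14, 9, 15, 0]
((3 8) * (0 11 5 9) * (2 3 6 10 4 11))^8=(0 5 4 6 3)(2 9 11 10 8)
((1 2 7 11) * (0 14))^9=((0 14)(1 2 7 11))^9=(0 14)(1 2 7 11)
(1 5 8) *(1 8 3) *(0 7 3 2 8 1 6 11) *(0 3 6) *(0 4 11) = (0 7 6)(1 5 2 8)(3 4 11) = [7, 5, 8, 4, 11, 2, 0, 6, 1, 9, 10, 3]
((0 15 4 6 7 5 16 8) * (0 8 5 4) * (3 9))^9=(0 15)(3 9)(5 16)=((0 15)(3 9)(4 6 7)(5 16))^9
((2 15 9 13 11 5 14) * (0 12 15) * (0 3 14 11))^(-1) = ((0 12 15 9 13)(2 3 14)(5 11))^(-1) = (0 13 9 15 12)(2 14 3)(5 11)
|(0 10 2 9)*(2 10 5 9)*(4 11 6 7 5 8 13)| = 9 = |(0 8 13 4 11 6 7 5 9)|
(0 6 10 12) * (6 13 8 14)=(0 13 8 14 6 10 12)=[13, 1, 2, 3, 4, 5, 10, 7, 14, 9, 12, 11, 0, 8, 6]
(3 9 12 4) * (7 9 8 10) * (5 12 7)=(3 8 10 5 12 4)(7 9)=[0, 1, 2, 8, 3, 12, 6, 9, 10, 7, 5, 11, 4]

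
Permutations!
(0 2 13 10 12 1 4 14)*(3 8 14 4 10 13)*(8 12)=(0 2 3 12 1 10 8 14)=[2, 10, 3, 12, 4, 5, 6, 7, 14, 9, 8, 11, 1, 13, 0]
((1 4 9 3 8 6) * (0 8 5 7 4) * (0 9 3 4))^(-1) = (0 7 5 3 4 9 1 6 8)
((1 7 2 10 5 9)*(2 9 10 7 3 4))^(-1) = (1 9 7 2 4 3)(5 10)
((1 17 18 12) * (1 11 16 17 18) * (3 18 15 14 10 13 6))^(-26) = ((1 15 14 10 13 6 3 18 12 11 16 17))^(-26) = (1 16 12 3 13 14)(6 10 15 17 11 18)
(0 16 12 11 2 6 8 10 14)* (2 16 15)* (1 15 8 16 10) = (0 8 1 15 2 6 16 12 11 10 14) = [8, 15, 6, 3, 4, 5, 16, 7, 1, 9, 14, 10, 11, 13, 0, 2, 12]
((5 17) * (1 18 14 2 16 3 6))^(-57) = (1 6 3 16 2 14 18)(5 17)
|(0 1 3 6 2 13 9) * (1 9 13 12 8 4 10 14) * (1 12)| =|(0 9)(1 3 6 2)(4 10 14 12 8)| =20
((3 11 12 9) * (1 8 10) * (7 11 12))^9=((1 8 10)(3 12 9)(7 11))^9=(12)(7 11)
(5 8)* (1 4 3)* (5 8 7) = (8)(1 4 3)(5 7) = [0, 4, 2, 1, 3, 7, 6, 5, 8]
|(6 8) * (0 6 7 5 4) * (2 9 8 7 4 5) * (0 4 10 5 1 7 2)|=9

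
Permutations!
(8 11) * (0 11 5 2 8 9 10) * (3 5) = (0 11 9 10)(2 8 3 5) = [11, 1, 8, 5, 4, 2, 6, 7, 3, 10, 0, 9]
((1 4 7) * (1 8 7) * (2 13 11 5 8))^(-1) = (1 4)(2 7 8 5 11 13)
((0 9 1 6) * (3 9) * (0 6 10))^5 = (10) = ((0 3 9 1 10))^5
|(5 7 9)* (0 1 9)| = |(0 1 9 5 7)| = 5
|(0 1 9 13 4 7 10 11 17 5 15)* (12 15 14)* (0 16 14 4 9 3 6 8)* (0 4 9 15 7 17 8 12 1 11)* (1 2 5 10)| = |(0 11 8 4 17 10)(1 3 6 12 7)(2 5 9 13 15 16 14)| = 210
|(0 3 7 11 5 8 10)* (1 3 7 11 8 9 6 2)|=28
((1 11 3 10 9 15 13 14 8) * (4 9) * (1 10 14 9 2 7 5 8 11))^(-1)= ((2 7 5 8 10 4)(3 14 11)(9 15 13))^(-1)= (2 4 10 8 5 7)(3 11 14)(9 13 15)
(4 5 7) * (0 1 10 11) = (0 1 10 11)(4 5 7) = [1, 10, 2, 3, 5, 7, 6, 4, 8, 9, 11, 0]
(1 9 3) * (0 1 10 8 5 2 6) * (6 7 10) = (0 1 9 3 6)(2 7 10 8 5) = [1, 9, 7, 6, 4, 2, 0, 10, 5, 3, 8]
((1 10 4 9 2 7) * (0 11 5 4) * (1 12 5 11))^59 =(0 10 1)(2 9 4 5 12 7)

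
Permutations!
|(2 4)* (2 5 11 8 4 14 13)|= |(2 14 13)(4 5 11 8)|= 12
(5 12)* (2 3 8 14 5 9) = (2 3 8 14 5 12 9) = [0, 1, 3, 8, 4, 12, 6, 7, 14, 2, 10, 11, 9, 13, 5]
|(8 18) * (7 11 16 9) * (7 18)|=6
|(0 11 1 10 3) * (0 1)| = |(0 11)(1 10 3)| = 6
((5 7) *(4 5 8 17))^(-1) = ((4 5 7 8 17))^(-1) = (4 17 8 7 5)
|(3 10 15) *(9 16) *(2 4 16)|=12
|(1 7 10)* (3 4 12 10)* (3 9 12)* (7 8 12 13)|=|(1 8 12 10)(3 4)(7 9 13)|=12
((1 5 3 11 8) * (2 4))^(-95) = (11)(2 4)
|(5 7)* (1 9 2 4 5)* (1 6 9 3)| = |(1 3)(2 4 5 7 6 9)| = 6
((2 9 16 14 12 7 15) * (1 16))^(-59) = (1 15 14 9 7 16 2 12)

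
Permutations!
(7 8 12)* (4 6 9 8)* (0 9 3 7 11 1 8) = [9, 8, 2, 7, 6, 5, 3, 4, 12, 0, 10, 1, 11] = (0 9)(1 8 12 11)(3 7 4 6)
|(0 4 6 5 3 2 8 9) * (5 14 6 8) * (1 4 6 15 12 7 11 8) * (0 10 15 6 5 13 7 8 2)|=60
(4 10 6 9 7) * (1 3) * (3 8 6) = [0, 8, 2, 1, 10, 5, 9, 4, 6, 7, 3] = (1 8 6 9 7 4 10 3)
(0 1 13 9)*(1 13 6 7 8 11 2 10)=(0 13 9)(1 6 7 8 11 2 10)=[13, 6, 10, 3, 4, 5, 7, 8, 11, 0, 1, 2, 12, 9]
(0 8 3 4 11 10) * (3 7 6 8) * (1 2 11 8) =[3, 2, 11, 4, 8, 5, 1, 6, 7, 9, 0, 10] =(0 3 4 8 7 6 1 2 11 10)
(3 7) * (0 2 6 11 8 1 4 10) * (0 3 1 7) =(0 2 6 11 8 7 1 4 10 3) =[2, 4, 6, 0, 10, 5, 11, 1, 7, 9, 3, 8]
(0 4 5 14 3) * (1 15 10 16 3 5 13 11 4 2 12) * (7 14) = (0 2 12 1 15 10 16 3)(4 13 11)(5 7 14) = [2, 15, 12, 0, 13, 7, 6, 14, 8, 9, 16, 4, 1, 11, 5, 10, 3]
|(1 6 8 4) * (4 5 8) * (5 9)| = 3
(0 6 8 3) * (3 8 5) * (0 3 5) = (8)(0 6) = [6, 1, 2, 3, 4, 5, 0, 7, 8]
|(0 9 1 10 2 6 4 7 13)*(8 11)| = |(0 9 1 10 2 6 4 7 13)(8 11)| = 18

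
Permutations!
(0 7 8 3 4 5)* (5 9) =(0 7 8 3 4 9 5) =[7, 1, 2, 4, 9, 0, 6, 8, 3, 5]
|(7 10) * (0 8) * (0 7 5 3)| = 6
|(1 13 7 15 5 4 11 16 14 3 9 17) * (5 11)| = 10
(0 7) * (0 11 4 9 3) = (0 7 11 4 9 3) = [7, 1, 2, 0, 9, 5, 6, 11, 8, 3, 10, 4]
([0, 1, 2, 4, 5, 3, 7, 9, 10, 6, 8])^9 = (8 10)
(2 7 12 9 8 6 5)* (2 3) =[0, 1, 7, 2, 4, 3, 5, 12, 6, 8, 10, 11, 9] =(2 7 12 9 8 6 5 3)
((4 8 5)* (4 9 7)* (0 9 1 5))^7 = (0 7 8 9 4)(1 5)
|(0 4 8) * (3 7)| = |(0 4 8)(3 7)| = 6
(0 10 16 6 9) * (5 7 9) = (0 10 16 6 5 7 9) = [10, 1, 2, 3, 4, 7, 5, 9, 8, 0, 16, 11, 12, 13, 14, 15, 6]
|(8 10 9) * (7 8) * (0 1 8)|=6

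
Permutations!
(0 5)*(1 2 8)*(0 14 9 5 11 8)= (0 11 8 1 2)(5 14 9)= [11, 2, 0, 3, 4, 14, 6, 7, 1, 5, 10, 8, 12, 13, 9]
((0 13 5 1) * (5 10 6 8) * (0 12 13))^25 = (1 6 12 8 13 5 10)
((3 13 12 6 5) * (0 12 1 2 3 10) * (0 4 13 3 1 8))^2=((0 12 6 5 10 4 13 8)(1 2))^2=(0 6 10 13)(4 8 12 5)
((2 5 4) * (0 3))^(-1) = (0 3)(2 4 5)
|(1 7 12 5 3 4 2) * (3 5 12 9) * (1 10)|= 7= |(12)(1 7 9 3 4 2 10)|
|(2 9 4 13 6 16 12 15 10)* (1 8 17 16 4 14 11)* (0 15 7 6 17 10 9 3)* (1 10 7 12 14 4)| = 12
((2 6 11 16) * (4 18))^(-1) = ((2 6 11 16)(4 18))^(-1) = (2 16 11 6)(4 18)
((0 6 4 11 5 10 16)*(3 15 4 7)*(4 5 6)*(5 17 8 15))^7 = ((0 4 11 6 7 3 5 10 16)(8 15 17))^7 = (0 10 3 6 4 16 5 7 11)(8 15 17)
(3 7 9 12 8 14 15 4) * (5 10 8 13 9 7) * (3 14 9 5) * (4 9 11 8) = (4 14 15 9 12 13 5 10)(8 11) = [0, 1, 2, 3, 14, 10, 6, 7, 11, 12, 4, 8, 13, 5, 15, 9]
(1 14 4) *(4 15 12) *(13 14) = (1 13 14 15 12 4) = [0, 13, 2, 3, 1, 5, 6, 7, 8, 9, 10, 11, 4, 14, 15, 12]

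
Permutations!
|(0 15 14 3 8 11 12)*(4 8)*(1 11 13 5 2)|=12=|(0 15 14 3 4 8 13 5 2 1 11 12)|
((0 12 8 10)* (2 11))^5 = ((0 12 8 10)(2 11))^5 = (0 12 8 10)(2 11)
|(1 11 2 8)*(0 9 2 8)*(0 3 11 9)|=6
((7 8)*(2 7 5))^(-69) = (2 5 8 7)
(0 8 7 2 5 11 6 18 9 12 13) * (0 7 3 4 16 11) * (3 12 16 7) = (0 8 12 13 3 4 7 2 5)(6 18 9 16 11) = [8, 1, 5, 4, 7, 0, 18, 2, 12, 16, 10, 6, 13, 3, 14, 15, 11, 17, 9]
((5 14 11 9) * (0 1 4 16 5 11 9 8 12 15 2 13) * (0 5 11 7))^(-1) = (0 7 9 14 5 13 2 15 12 8 11 16 4 1)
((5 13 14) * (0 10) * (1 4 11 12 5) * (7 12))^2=((0 10)(1 4 11 7 12 5 13 14))^2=(1 11 12 13)(4 7 5 14)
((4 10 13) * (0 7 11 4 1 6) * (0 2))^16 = (0 6 13 4 7 2 1 10 11)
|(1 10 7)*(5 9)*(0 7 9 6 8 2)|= 9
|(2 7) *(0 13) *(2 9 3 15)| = |(0 13)(2 7 9 3 15)| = 10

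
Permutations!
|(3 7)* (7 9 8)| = 4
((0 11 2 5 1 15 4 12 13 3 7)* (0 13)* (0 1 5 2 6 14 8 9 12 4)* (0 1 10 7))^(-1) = (0 3 13 7 10 12 9 8 14 6 11)(1 15)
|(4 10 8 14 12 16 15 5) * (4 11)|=|(4 10 8 14 12 16 15 5 11)|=9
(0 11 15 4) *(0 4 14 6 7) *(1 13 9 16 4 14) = (0 11 15 1 13 9 16 4 14 6 7) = [11, 13, 2, 3, 14, 5, 7, 0, 8, 16, 10, 15, 12, 9, 6, 1, 4]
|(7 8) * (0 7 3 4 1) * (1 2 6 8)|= 15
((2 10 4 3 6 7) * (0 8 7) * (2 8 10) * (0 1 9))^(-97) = ((0 10 4 3 6 1 9)(7 8))^(-97) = (0 10 4 3 6 1 9)(7 8)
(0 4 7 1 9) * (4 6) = [6, 9, 2, 3, 7, 5, 4, 1, 8, 0] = (0 6 4 7 1 9)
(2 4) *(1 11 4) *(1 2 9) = (1 11 4 9) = [0, 11, 2, 3, 9, 5, 6, 7, 8, 1, 10, 4]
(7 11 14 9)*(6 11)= (6 11 14 9 7)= [0, 1, 2, 3, 4, 5, 11, 6, 8, 7, 10, 14, 12, 13, 9]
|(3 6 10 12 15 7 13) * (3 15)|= 12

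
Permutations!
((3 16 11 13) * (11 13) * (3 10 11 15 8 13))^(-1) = ((3 16)(8 13 10 11 15))^(-1) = (3 16)(8 15 11 10 13)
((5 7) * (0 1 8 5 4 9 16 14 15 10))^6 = (0 9 1 16 8 14 5 15 7 10 4)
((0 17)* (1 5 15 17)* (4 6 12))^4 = ((0 1 5 15 17)(4 6 12))^4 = (0 17 15 5 1)(4 6 12)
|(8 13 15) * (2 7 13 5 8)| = 4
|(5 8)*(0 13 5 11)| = |(0 13 5 8 11)| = 5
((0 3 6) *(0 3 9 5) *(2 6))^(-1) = ((0 9 5)(2 6 3))^(-1) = (0 5 9)(2 3 6)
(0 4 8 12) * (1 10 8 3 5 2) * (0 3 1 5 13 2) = [4, 10, 5, 13, 1, 0, 6, 7, 12, 9, 8, 11, 3, 2] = (0 4 1 10 8 12 3 13 2 5)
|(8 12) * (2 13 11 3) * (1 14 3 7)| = 14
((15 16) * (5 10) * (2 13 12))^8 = (16)(2 12 13)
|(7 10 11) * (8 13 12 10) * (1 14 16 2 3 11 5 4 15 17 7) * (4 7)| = |(1 14 16 2 3 11)(4 15 17)(5 7 8 13 12 10)| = 6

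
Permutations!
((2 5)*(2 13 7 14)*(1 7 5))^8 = ((1 7 14 2)(5 13))^8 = (14)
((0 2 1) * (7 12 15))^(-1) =(0 1 2)(7 15 12)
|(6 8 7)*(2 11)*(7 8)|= |(2 11)(6 7)|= 2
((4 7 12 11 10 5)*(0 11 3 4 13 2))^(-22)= (0 10 13)(2 11 5)(3 7)(4 12)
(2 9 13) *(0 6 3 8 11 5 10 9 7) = [6, 1, 7, 8, 4, 10, 3, 0, 11, 13, 9, 5, 12, 2] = (0 6 3 8 11 5 10 9 13 2 7)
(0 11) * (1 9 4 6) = (0 11)(1 9 4 6) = [11, 9, 2, 3, 6, 5, 1, 7, 8, 4, 10, 0]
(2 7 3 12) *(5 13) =(2 7 3 12)(5 13) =[0, 1, 7, 12, 4, 13, 6, 3, 8, 9, 10, 11, 2, 5]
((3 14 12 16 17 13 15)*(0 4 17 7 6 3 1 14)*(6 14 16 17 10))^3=((0 4 10 6 3)(1 16 7 14 12 17 13 15))^3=(0 6 4 3 10)(1 14 13 16 12 15 7 17)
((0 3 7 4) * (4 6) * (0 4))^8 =((0 3 7 6))^8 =(7)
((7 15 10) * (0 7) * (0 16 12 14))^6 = ((0 7 15 10 16 12 14))^6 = (0 14 12 16 10 15 7)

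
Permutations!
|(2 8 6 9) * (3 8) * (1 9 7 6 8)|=|(1 9 2 3)(6 7)|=4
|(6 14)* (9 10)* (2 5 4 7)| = |(2 5 4 7)(6 14)(9 10)| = 4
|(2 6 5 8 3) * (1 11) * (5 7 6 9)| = 10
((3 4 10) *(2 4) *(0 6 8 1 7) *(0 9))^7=((0 6 8 1 7 9)(2 4 10 3))^7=(0 6 8 1 7 9)(2 3 10 4)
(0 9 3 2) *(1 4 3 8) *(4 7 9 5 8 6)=(0 5 8 1 7 9 6 4 3 2)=[5, 7, 0, 2, 3, 8, 4, 9, 1, 6]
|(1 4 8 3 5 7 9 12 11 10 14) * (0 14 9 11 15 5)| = 42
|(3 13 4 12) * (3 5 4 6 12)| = 6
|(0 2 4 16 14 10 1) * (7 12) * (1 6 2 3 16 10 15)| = 12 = |(0 3 16 14 15 1)(2 4 10 6)(7 12)|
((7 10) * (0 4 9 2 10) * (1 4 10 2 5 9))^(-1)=((0 10 7)(1 4)(5 9))^(-1)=(0 7 10)(1 4)(5 9)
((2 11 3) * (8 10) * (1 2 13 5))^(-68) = (1 13 11)(2 5 3)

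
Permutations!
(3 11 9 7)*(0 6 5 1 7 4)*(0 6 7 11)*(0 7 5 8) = (0 5 1 11 9 4 6 8)(3 7) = [5, 11, 2, 7, 6, 1, 8, 3, 0, 4, 10, 9]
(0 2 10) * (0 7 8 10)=[2, 1, 0, 3, 4, 5, 6, 8, 10, 9, 7]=(0 2)(7 8 10)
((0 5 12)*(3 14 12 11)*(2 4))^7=((0 5 11 3 14 12)(2 4))^7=(0 5 11 3 14 12)(2 4)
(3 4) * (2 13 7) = (2 13 7)(3 4) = [0, 1, 13, 4, 3, 5, 6, 2, 8, 9, 10, 11, 12, 7]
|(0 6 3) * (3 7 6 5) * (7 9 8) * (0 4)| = 4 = |(0 5 3 4)(6 9 8 7)|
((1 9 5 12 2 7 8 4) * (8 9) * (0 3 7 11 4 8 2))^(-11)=(0 3 7 9 5 12)(1 2 11 4)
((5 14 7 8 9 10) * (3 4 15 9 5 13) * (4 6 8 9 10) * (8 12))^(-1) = ((3 6 12 8 5 14 7 9 4 15 10 13))^(-1) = (3 13 10 15 4 9 7 14 5 8 12 6)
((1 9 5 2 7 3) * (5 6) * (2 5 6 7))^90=((1 9 7 3))^90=(1 7)(3 9)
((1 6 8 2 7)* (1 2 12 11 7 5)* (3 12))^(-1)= ((1 6 8 3 12 11 7 2 5))^(-1)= (1 5 2 7 11 12 3 8 6)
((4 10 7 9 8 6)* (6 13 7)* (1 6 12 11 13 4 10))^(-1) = (1 4 8 9 7 13 11 12 10 6)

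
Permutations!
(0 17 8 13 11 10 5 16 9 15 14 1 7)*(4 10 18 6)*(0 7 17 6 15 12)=(0 6 4 10 5 16 9 12)(1 17 8 13 11 18 15 14)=[6, 17, 2, 3, 10, 16, 4, 7, 13, 12, 5, 18, 0, 11, 1, 14, 9, 8, 15]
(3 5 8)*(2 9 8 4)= [0, 1, 9, 5, 2, 4, 6, 7, 3, 8]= (2 9 8 3 5 4)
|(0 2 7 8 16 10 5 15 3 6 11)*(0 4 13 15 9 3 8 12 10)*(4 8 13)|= 12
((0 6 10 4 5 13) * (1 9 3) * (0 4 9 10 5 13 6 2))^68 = ((0 2)(1 10 9 3)(4 13)(5 6))^68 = (13)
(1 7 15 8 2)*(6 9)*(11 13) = [0, 7, 1, 3, 4, 5, 9, 15, 2, 6, 10, 13, 12, 11, 14, 8] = (1 7 15 8 2)(6 9)(11 13)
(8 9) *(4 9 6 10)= (4 9 8 6 10)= [0, 1, 2, 3, 9, 5, 10, 7, 6, 8, 4]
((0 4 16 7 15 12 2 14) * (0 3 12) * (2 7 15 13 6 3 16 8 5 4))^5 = (16)(4 5 8)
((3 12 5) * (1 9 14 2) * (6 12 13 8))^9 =(1 9 14 2)(3 6)(5 8)(12 13)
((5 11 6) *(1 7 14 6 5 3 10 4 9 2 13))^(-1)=(1 13 2 9 4 10 3 6 14 7)(5 11)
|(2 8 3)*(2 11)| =4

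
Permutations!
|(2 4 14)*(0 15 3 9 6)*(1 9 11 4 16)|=|(0 15 3 11 4 14 2 16 1 9 6)|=11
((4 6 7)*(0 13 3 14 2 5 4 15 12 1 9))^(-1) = (0 9 1 12 15 7 6 4 5 2 14 3 13)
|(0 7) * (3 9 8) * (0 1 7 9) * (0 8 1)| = |(0 9 1 7)(3 8)| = 4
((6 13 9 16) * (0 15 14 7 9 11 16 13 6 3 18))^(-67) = (0 7 11 18 14 13 3 15 9 16) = ((0 15 14 7 9 13 11 16 3 18))^(-67)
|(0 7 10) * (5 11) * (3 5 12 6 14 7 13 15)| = |(0 13 15 3 5 11 12 6 14 7 10)| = 11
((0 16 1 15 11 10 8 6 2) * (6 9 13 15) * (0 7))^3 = ((0 16 1 6 2 7)(8 9 13 15 11 10))^3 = (0 6)(1 7)(2 16)(8 15)(9 11)(10 13)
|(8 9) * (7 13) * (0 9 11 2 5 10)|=|(0 9 8 11 2 5 10)(7 13)|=14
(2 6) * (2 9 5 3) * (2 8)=(2 6 9 5 3 8)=[0, 1, 6, 8, 4, 3, 9, 7, 2, 5]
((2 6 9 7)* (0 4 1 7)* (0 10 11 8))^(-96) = (0 2 11 1 9)(4 6 8 7 10)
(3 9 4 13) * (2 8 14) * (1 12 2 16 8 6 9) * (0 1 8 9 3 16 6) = (0 1 12 2)(3 8 14 6)(4 13 16 9) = [1, 12, 0, 8, 13, 5, 3, 7, 14, 4, 10, 11, 2, 16, 6, 15, 9]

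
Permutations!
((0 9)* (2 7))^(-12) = ((0 9)(2 7))^(-12) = (9)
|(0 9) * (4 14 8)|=|(0 9)(4 14 8)|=6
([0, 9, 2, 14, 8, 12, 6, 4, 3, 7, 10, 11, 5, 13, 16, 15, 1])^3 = [0, 4, 2, 1, 14, 12, 6, 3, 16, 8, 10, 11, 5, 13, 9, 15, 7]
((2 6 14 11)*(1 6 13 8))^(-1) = ((1 6 14 11 2 13 8))^(-1) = (1 8 13 2 11 14 6)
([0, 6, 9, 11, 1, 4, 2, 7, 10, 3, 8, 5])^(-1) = [0, 4, 6, 9, 5, 11, 1, 7, 10, 2, 8, 3]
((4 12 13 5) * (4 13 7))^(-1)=((4 12 7)(5 13))^(-1)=(4 7 12)(5 13)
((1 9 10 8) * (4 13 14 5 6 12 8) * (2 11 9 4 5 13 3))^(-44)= (14)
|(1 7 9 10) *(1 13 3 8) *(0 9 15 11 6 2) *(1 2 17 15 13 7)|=|(0 9 10 7 13 3 8 2)(6 17 15 11)|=8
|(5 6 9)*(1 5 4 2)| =6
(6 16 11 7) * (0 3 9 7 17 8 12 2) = (0 3 9 7 6 16 11 17 8 12 2) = [3, 1, 0, 9, 4, 5, 16, 6, 12, 7, 10, 17, 2, 13, 14, 15, 11, 8]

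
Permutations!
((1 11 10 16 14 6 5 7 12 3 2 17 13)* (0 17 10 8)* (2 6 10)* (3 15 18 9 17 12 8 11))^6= (0 13 8 17 7 9 5 18 6 15 3 12 1)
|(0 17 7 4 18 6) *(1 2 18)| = 8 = |(0 17 7 4 1 2 18 6)|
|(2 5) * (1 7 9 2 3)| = 6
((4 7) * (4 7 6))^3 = ((7)(4 6))^3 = (7)(4 6)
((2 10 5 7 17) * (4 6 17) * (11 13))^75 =(2 6 7 10 17 4 5)(11 13)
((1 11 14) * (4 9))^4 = (1 11 14)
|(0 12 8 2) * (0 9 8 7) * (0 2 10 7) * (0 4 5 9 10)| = 6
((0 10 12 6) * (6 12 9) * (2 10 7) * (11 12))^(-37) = (0 6 9 10 2 7)(11 12)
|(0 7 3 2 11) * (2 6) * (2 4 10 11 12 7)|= |(0 2 12 7 3 6 4 10 11)|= 9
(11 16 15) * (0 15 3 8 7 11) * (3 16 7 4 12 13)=[15, 1, 2, 8, 12, 5, 6, 11, 4, 9, 10, 7, 13, 3, 14, 0, 16]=(16)(0 15)(3 8 4 12 13)(7 11)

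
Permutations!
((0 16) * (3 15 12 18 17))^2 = (3 12 17 15 18)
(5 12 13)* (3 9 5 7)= (3 9 5 12 13 7)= [0, 1, 2, 9, 4, 12, 6, 3, 8, 5, 10, 11, 13, 7]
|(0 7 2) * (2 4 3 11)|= 6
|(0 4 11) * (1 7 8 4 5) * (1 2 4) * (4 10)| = 6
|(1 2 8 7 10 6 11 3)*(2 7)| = |(1 7 10 6 11 3)(2 8)| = 6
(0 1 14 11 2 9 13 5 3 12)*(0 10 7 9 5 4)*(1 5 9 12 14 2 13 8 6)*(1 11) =(0 5 3 14 1 2 9 8 6 11 13 4)(7 12 10) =[5, 2, 9, 14, 0, 3, 11, 12, 6, 8, 7, 13, 10, 4, 1]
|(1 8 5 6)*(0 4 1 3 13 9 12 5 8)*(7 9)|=|(0 4 1)(3 13 7 9 12 5 6)|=21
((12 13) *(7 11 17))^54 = (17)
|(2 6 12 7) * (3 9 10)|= 12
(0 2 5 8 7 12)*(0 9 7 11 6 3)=[2, 1, 5, 0, 4, 8, 3, 12, 11, 7, 10, 6, 9]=(0 2 5 8 11 6 3)(7 12 9)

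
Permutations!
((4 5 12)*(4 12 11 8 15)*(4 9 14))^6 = (4 14 9 15 8 11 5)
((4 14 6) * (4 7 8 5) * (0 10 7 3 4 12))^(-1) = ((0 10 7 8 5 12)(3 4 14 6))^(-1) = (0 12 5 8 7 10)(3 6 14 4)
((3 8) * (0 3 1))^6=(0 8)(1 3)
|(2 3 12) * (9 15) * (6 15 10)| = 12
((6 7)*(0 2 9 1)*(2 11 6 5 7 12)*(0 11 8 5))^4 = (1 2 6)(9 12 11)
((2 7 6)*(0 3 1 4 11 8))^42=((0 3 1 4 11 8)(2 7 6))^42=(11)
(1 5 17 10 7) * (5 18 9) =(1 18 9 5 17 10 7) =[0, 18, 2, 3, 4, 17, 6, 1, 8, 5, 7, 11, 12, 13, 14, 15, 16, 10, 9]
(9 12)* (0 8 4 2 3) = (0 8 4 2 3)(9 12) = [8, 1, 3, 0, 2, 5, 6, 7, 4, 12, 10, 11, 9]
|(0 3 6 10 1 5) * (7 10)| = 7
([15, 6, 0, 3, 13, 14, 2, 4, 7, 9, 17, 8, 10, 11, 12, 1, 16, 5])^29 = (0 2 6 1 15)(4 7 8 11 13)(5 17 10 12 14)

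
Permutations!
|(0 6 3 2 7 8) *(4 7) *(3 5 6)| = 6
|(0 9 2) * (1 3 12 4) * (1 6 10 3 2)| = |(0 9 1 2)(3 12 4 6 10)| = 20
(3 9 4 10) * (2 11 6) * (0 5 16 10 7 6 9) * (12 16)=(0 5 12 16 10 3)(2 11 9 4 7 6)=[5, 1, 11, 0, 7, 12, 2, 6, 8, 4, 3, 9, 16, 13, 14, 15, 10]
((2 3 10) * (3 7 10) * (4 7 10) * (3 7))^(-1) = (2 10)(3 4 7)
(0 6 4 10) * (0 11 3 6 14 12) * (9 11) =[14, 1, 2, 6, 10, 5, 4, 7, 8, 11, 9, 3, 0, 13, 12] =(0 14 12)(3 6 4 10 9 11)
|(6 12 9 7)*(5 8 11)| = |(5 8 11)(6 12 9 7)| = 12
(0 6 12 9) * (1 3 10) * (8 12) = (0 6 8 12 9)(1 3 10) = [6, 3, 2, 10, 4, 5, 8, 7, 12, 0, 1, 11, 9]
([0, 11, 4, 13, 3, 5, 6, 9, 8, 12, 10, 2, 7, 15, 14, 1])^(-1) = [0, 15, 11, 4, 2, 5, 6, 12, 8, 7, 10, 1, 9, 3, 14, 13]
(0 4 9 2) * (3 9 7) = (0 4 7 3 9 2) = [4, 1, 0, 9, 7, 5, 6, 3, 8, 2]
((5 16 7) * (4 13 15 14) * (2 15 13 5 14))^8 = ((2 15)(4 5 16 7 14))^8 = (4 7 5 14 16)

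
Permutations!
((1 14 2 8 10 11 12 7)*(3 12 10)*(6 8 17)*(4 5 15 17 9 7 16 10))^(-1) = (1 7 9 2 14)(3 8 6 17 15 5 4 11 10 16 12)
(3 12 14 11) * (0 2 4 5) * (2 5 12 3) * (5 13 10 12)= (0 13 10 12 14 11 2 4 5)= [13, 1, 4, 3, 5, 0, 6, 7, 8, 9, 12, 2, 14, 10, 11]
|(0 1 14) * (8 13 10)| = 3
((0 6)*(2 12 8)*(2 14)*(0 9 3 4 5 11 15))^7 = (0 15 11 5 4 3 9 6)(2 14 8 12)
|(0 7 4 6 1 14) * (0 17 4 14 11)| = |(0 7 14 17 4 6 1 11)| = 8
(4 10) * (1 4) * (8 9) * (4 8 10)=(1 8 9 10)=[0, 8, 2, 3, 4, 5, 6, 7, 9, 10, 1]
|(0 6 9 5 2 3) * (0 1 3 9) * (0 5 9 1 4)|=|(9)(0 6 5 2 1 3 4)|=7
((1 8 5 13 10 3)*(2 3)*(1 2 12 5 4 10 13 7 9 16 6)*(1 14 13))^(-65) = (1 9 4 6 12 13 7 8 16 10 14 5)(2 3) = ((1 8 4 10 12 5 7 9 16 6 14 13)(2 3))^(-65)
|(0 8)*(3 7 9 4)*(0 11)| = |(0 8 11)(3 7 9 4)| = 12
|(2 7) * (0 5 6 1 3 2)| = |(0 5 6 1 3 2 7)| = 7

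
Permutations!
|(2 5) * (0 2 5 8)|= 3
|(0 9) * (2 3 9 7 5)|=6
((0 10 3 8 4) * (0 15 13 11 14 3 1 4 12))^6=((0 10 1 4 15 13 11 14 3 8 12))^6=(0 11 10 14 1 3 4 8 15 12 13)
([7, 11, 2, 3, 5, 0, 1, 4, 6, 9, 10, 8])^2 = (0 4)(1 8)(5 7)(6 11)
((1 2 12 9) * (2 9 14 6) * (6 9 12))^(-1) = (1 9 14 12)(2 6)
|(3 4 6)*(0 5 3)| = 5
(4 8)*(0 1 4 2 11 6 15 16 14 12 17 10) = [1, 4, 11, 3, 8, 5, 15, 7, 2, 9, 0, 6, 17, 13, 12, 16, 14, 10] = (0 1 4 8 2 11 6 15 16 14 12 17 10)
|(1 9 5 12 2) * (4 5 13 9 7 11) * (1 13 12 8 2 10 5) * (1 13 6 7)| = |(2 6 7 11 4 13 9 12 10 5 8)| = 11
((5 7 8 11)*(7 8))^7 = (5 8 11)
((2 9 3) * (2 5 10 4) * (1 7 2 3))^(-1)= (1 9 2 7)(3 4 10 5)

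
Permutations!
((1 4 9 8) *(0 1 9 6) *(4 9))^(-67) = ((0 1 9 8 4 6))^(-67) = (0 6 4 8 9 1)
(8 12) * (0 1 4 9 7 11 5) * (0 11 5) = [1, 4, 2, 3, 9, 11, 6, 5, 12, 7, 10, 0, 8] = (0 1 4 9 7 5 11)(8 12)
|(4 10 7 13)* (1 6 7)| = |(1 6 7 13 4 10)| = 6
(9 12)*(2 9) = (2 9 12) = [0, 1, 9, 3, 4, 5, 6, 7, 8, 12, 10, 11, 2]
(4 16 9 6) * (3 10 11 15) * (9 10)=[0, 1, 2, 9, 16, 5, 4, 7, 8, 6, 11, 15, 12, 13, 14, 3, 10]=(3 9 6 4 16 10 11 15)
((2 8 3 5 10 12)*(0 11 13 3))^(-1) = (0 8 2 12 10 5 3 13 11)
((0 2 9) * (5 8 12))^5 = ((0 2 9)(5 8 12))^5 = (0 9 2)(5 12 8)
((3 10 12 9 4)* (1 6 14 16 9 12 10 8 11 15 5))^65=(1 5 15 11 8 3 4 9 16 14 6)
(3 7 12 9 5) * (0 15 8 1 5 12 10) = [15, 5, 2, 7, 4, 3, 6, 10, 1, 12, 0, 11, 9, 13, 14, 8] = (0 15 8 1 5 3 7 10)(9 12)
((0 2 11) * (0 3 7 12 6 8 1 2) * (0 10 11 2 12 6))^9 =(12)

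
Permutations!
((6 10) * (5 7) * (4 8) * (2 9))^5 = (2 9)(4 8)(5 7)(6 10)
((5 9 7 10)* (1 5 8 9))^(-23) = (1 5)(7 10 8 9)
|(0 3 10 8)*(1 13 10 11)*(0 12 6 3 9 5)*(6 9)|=11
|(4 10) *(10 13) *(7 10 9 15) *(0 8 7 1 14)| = |(0 8 7 10 4 13 9 15 1 14)| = 10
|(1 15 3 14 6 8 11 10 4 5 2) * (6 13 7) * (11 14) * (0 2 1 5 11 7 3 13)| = 33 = |(0 2 5 1 15 13 3 7 6 8 14)(4 11 10)|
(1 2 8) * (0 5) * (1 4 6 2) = (0 5)(2 8 4 6) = [5, 1, 8, 3, 6, 0, 2, 7, 4]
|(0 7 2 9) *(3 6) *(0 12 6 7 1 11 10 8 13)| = |(0 1 11 10 8 13)(2 9 12 6 3 7)| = 6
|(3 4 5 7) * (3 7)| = |(7)(3 4 5)| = 3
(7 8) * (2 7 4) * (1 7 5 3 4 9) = (1 7 8 9)(2 5 3 4) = [0, 7, 5, 4, 2, 3, 6, 8, 9, 1]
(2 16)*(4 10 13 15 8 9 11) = (2 16)(4 10 13 15 8 9 11) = [0, 1, 16, 3, 10, 5, 6, 7, 9, 11, 13, 4, 12, 15, 14, 8, 2]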